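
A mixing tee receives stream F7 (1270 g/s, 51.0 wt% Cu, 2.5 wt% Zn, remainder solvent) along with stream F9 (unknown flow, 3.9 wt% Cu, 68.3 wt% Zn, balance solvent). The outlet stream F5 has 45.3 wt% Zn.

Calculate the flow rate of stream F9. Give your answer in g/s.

Let F9 be the unknown flow. Total out = 1270 + F9.
Zn balance: 31.75 + 0.683·F9 = 0.453·(1270 + F9)
(0.683 − 0.453)·F9 = 0.453×1270 − 31.75 = 543.56
F9 = 543.56 / 0.230 = 2363.3 g/s

2363 g/s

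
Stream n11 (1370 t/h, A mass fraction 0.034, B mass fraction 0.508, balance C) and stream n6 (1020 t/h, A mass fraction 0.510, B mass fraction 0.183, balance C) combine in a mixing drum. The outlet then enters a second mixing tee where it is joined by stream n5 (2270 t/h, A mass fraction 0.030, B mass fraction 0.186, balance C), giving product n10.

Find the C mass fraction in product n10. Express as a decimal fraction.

Overall, product flow = 4660 t/h.
C in = 1370×0.458 + 1020×0.307 + 2270×0.784 = 2720.3 t/h.
C fraction in n10 = 0.584.

0.584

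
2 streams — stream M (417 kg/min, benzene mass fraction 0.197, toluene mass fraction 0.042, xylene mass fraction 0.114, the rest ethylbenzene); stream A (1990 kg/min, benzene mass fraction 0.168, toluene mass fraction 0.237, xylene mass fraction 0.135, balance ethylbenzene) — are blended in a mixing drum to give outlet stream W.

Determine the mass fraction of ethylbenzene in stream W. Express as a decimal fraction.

0.492

Total flow out = 417 + 1990 = 2407 kg/min.
ethylbenzene in = 417×0.647 + 1990×0.460 = 1185.2 kg/min.
ethylbenzene mass fraction in W = 1185.2/2407 = 0.492.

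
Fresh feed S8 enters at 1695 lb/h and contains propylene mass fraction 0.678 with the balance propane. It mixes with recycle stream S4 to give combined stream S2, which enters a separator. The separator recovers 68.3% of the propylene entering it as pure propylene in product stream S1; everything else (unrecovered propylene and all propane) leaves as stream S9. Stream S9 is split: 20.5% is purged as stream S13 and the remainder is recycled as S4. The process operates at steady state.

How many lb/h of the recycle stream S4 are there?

2504 lb/h

propane enters only via S8 and leaves only via the purge: 1695×0.322 = 0.205×(propane in S9), and the separator passes all propane, so propane in S2 = propane in S9 = 2662.4 lb/h.
propylene in S2: m_A = 1695×0.678 + (1−0.205)·(1−0.683)·m_A, so m_A = 1149.2/0.7480 = 1536.4 lb/h.
S9 = (1−0.683)×1536.4 + 2662.4 = 3149.4 lb/h.
Recycle S4 = (1−0.205)×3149.4 = 2503.8 lb/h.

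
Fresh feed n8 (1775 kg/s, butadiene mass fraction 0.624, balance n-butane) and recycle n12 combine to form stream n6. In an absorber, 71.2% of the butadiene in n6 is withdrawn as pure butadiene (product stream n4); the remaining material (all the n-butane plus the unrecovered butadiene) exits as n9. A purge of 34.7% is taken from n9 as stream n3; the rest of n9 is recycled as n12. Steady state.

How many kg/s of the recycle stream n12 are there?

1512 kg/s

n-butane enters only via n8 and leaves only via the purge: 1775×0.376 = 0.347×(n-butane in n9), and the absorber passes all n-butane, so n-butane in n6 = n-butane in n9 = 1923.3 kg/s.
butadiene in n6: m_A = 1775×0.624 + (1−0.347)·(1−0.712)·m_A, so m_A = 1107.6/0.8119 = 1364.1 kg/s.
n9 = (1−0.712)×1364.1 + 1923.3 = 2316.2 kg/s.
Recycle n12 = (1−0.347)×2316.2 = 1512.5 kg/s.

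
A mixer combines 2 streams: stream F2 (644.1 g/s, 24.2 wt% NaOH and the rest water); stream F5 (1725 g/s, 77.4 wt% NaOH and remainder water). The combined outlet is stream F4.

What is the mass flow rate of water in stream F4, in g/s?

water out = water in = 644.1×0.758 + 1725×0.226 = 878.08 g/s.

878.1 g/s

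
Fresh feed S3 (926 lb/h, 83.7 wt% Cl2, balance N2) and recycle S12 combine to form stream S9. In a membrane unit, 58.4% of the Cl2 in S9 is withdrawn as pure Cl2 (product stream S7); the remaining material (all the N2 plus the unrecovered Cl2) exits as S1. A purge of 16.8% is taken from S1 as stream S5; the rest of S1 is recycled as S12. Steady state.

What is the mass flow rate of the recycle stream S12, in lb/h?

1158 lb/h

N2 enters only via S3 and leaves only via the purge: 926×0.163 = 0.168×(N2 in S1), and the membrane unit passes all N2, so N2 in S9 = N2 in S1 = 898.44 lb/h.
Cl2 in S9: m_A = 926×0.837 + (1−0.168)·(1−0.584)·m_A, so m_A = 775.06/0.6539 = 1185.3 lb/h.
S1 = (1−0.584)×1185.3 + 898.44 = 1391.5 lb/h.
Recycle S12 = (1−0.168)×1391.5 = 1157.8 lb/h.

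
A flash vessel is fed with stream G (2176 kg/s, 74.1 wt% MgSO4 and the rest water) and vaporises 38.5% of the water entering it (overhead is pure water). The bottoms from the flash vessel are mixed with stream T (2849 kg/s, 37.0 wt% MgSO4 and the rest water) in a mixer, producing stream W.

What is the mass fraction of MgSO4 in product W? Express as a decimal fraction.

Vapour removed = 0.385×0.259×2176 = 216.98 kg/s; concentrate = 1959 kg/s.
MgSO4 reaching the mixer = 1612.4 (from concentrate) + 2849×0.370 = 2666.5 kg/s.
Product flow = 1959 + 2849 = 4808 kg/s; MgSO4 fraction = 0.555.

0.555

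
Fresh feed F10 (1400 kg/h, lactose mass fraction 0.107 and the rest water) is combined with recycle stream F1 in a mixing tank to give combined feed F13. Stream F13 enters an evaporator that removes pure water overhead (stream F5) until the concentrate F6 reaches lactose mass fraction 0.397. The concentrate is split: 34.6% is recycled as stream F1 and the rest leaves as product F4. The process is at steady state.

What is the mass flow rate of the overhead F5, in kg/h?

1023 kg/h

Overall lactose balance (none leaves overhead): lactose in fresh feed = lactose in product, i.e. 1400×0.107 = (1−0.346)·F6·0.397.
F6 = 149.8/(0.397×0.654) = 576.96 kg/h.
Recycle F1 = 0.346×576.96 = 199.63 kg/h.
Combined feed F13 = 1400 + 199.63 = 1599.6 kg/h.
Overhead F5 = F13 − F6 = 1599.6 − 576.96 = 1022.7 kg/h.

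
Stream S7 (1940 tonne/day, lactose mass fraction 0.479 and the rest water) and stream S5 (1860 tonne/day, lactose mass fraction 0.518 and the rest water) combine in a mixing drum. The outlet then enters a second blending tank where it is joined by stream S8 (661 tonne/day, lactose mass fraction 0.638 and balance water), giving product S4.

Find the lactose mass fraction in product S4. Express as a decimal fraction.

0.519

Overall, product flow = 4461 tonne/day.
lactose in = 1940×0.479 + 1860×0.518 + 661×0.638 = 2314.5 tonne/day.
lactose fraction in S4 = 0.519.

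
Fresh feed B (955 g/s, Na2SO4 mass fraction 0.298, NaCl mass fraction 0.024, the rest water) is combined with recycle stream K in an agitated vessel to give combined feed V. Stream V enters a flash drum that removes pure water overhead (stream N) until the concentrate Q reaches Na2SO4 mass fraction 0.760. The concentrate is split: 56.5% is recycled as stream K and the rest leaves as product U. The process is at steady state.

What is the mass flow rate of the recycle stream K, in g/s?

Overall Na2SO4 balance (none leaves overhead): Na2SO4 in fresh feed = Na2SO4 in product, i.e. 955×0.298 = (1−0.565)·Q·0.760.
Q = 284.59/(0.760×0.435) = 860.83 g/s.
Recycle K = 0.565×860.83 = 486.37 g/s.

486.4 g/s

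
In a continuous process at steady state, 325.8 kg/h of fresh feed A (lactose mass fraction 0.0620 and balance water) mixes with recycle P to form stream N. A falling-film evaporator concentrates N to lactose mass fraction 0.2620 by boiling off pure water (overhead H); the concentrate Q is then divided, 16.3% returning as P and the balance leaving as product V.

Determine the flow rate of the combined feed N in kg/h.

Overall lactose balance (none leaves overhead): lactose in fresh feed = lactose in product, i.e. 325.8×0.062 = (1−0.163)·Q·0.262.
Q = 20.2/(0.262×0.837) = 92.112 kg/h.
Recycle P = 0.163×92.112 = 15.014 kg/h.
Combined feed N = 325.8 + 15.014 = 340.81 kg/h.

340.8 kg/h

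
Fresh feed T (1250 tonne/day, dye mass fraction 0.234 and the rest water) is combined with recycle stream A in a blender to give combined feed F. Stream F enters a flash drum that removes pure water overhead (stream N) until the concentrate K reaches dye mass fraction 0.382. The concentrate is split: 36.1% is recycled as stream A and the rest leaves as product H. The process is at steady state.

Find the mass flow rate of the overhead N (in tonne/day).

484.3 tonne/day

Overall dye balance (none leaves overhead): dye in fresh feed = dye in product, i.e. 1250×0.234 = (1−0.361)·K·0.382.
K = 292.5/(0.382×0.639) = 1198.3 tonne/day.
Recycle A = 0.361×1198.3 = 432.58 tonne/day.
Combined feed F = 1250 + 432.58 = 1682.6 tonne/day.
Overhead N = F − K = 1682.6 − 1198.3 = 484.29 tonne/day.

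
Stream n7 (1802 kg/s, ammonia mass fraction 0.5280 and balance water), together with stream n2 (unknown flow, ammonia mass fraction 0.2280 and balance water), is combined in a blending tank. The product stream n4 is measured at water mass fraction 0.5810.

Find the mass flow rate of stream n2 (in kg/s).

1028 kg/s

Let n2 be the unknown flow. Total out = 1802 + n2.
water balance: 850.54 + 0.772·n2 = 0.581·(1802 + n2)
(0.772 − 0.581)·n2 = 0.581×1802 − 850.54 = 196.42
n2 = 196.42 / 0.191 = 1028.4 kg/s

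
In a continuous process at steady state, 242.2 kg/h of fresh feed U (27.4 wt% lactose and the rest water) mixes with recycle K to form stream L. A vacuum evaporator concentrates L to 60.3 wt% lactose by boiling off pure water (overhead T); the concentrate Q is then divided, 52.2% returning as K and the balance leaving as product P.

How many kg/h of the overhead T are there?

Overall lactose balance (none leaves overhead): lactose in fresh feed = lactose in product, i.e. 242.2×0.274 = (1−0.522)·Q·0.603.
Q = 66.363/(0.603×0.478) = 230.24 kg/h.
Recycle K = 0.522×230.24 = 120.18 kg/h.
Combined feed L = 242.2 + 120.18 = 362.38 kg/h.
Overhead T = L − Q = 362.38 − 230.24 = 132.15 kg/h.

132.1 kg/h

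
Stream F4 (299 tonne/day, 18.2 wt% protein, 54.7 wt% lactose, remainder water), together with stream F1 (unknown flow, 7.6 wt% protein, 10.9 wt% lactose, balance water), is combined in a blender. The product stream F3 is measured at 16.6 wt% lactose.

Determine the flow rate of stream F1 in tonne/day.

1999 tonne/day

Let F1 be the unknown flow. Total out = 299 + F1.
lactose balance: 163.55 + 0.109·F1 = 0.166·(299 + F1)
(0.109 − 0.166)·F1 = 0.166×299 − 163.55 = -113.92
F1 = -113.92 / -0.057 = 1998.6 tonne/day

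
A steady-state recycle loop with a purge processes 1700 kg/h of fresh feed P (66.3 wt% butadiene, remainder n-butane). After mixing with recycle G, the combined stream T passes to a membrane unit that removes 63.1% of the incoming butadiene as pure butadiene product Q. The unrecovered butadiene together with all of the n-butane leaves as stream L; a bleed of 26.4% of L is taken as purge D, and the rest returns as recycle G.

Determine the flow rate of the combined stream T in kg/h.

n-butane enters only via P and leaves only via the purge: 1700×0.337 = 0.264×(n-butane in L), and the membrane unit passes all n-butane, so n-butane in T = n-butane in L = 2170.1 kg/h.
butadiene in T: m_A = 1700×0.663 + (1−0.264)·(1−0.631)·m_A, so m_A = 1127.1/0.7284 = 1547.3 kg/h.
T = 1547.3 + 2170.1 = 3717.4 kg/h.

3717 kg/h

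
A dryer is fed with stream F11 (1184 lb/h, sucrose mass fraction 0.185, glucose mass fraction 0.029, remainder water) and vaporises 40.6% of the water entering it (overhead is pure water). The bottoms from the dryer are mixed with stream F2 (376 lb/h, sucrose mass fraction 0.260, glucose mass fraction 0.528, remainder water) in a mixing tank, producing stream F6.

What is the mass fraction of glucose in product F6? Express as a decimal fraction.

Vapour removed = 0.406×0.786×1184 = 377.83 lb/h; concentrate = 806.17 lb/h.
glucose reaching the mixer = 34.336 (from concentrate) + 376×0.528 = 232.86 lb/h.
Product flow = 806.17 + 376 = 1182.2 lb/h; glucose fraction = 0.197.

0.197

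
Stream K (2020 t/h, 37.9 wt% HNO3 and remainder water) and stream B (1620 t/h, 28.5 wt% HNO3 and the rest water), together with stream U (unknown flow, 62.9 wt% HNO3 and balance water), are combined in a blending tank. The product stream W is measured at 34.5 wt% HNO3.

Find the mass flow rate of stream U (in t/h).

100.4 t/h

Let U be the unknown flow. Total out = 3640 + U.
HNO3 balance: 1227.3 + 0.629·U = 0.345·(3640 + U)
(0.629 − 0.345)·U = 0.345×3640 − 1227.3 = 28.52
U = 28.52 / 0.284 = 100.42 t/h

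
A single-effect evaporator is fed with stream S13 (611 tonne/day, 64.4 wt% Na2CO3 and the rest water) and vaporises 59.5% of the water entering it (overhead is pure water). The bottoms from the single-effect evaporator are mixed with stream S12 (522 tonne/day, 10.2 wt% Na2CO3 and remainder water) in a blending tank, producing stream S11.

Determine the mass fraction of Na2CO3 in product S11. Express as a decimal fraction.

0.445

Vapour removed = 0.595×0.356×611 = 129.42 tonne/day; concentrate = 481.58 tonne/day.
Na2CO3 reaching the mixer = 393.48 (from concentrate) + 522×0.102 = 446.73 tonne/day.
Product flow = 481.58 + 522 = 1003.6 tonne/day; Na2CO3 fraction = 0.445.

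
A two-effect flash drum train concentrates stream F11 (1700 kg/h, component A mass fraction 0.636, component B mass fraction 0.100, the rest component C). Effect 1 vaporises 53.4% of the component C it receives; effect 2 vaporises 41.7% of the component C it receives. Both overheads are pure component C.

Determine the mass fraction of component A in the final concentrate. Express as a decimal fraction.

0.787

component C in feed = 1700×0.264 = 448.8 kg/h.
After stage 1: component C left = (1−0.534)×448.8 = 209.14; stream total = 1460.3 kg/h.
After stage 2: component C left = (1−0.417)×209.14 = 121.93; final concentrate = 1373.1 kg/h.
component A fraction = 1081.2/1373.1 = 0.787.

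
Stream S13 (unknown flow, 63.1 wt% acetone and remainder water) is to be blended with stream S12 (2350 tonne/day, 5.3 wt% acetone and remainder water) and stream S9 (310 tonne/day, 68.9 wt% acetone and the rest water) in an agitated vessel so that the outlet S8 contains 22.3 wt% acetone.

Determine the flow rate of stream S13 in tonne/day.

625.1 tonne/day

Let S13 be the unknown flow. Total out = 2660 + S13.
acetone balance: 338.14 + 0.631·S13 = 0.223·(2660 + S13)
(0.631 − 0.223)·S13 = 0.223×2660 − 338.14 = 255.04
S13 = 255.04 / 0.408 = 625.1 tonne/day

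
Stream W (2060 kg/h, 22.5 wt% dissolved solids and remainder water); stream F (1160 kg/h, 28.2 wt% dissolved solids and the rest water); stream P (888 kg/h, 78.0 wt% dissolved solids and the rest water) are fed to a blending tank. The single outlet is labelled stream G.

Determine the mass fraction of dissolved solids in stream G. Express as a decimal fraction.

0.3611

Total flow out = 2060 + 1160 + 888 = 4108 kg/h.
dissolved solids in = 2060×0.225 + 1160×0.282 + 888×0.780 = 1483.3 kg/h.
dissolved solids mass fraction in G = 1483.3/4108 = 0.3611.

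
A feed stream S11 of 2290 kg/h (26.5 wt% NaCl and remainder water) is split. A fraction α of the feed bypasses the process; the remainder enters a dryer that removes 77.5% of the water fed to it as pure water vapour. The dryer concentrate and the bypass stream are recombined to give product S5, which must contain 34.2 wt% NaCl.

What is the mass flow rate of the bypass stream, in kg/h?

1385 kg/h

All 2290×0.265 = 606.85 kg/h of NaCl reaches S5, so S5 = 606.85/0.342 = 1774.4 kg/h and vapour = 515.58 kg/h.
The evaporator receives (1−α)·2290 of feed at 0.735 water and removes 0.775 of that water:
0.775×0.735×(1−α)×2290 = 515.58
(1−α) = 515.58/1304.4 = 0.3953;  α = 0.6047.
Bypass flow = 0.6047×2290 = 1384.9 kg/h.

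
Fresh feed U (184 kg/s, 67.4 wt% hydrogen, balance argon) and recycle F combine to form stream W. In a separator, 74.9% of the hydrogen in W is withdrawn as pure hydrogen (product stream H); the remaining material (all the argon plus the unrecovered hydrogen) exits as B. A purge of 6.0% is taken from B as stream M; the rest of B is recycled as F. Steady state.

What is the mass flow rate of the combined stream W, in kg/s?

1162 kg/s

argon enters only via U and leaves only via the purge: 184×0.326 = 0.060×(argon in B), and the separator passes all argon, so argon in W = argon in B = 999.73 kg/s.
hydrogen in W: m_A = 184×0.674 + (1−0.060)·(1−0.749)·m_A, so m_A = 124.02/0.7641 = 162.31 kg/s.
W = 162.31 + 999.73 = 1162 kg/s.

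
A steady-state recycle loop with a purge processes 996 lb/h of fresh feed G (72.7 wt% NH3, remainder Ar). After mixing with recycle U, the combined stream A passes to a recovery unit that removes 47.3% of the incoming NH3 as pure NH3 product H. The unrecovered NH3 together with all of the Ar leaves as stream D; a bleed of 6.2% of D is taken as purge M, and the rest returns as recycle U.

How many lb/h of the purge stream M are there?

318.7 lb/h

Ar enters only via G and leaves only via the purge: 996×0.273 = 0.062×(Ar in D), and the recovery unit passes all Ar, so Ar in A = Ar in D = 4385.6 lb/h.
NH3 in A: m_A = 996×0.727 + (1−0.062)·(1−0.473)·m_A, so m_A = 724.09/0.5057 = 1431.9 lb/h.
D = (1−0.473)×1431.9 + 4385.6 = 5140.2 lb/h.
Purge M = 0.062×5140.2 = 318.7 lb/h.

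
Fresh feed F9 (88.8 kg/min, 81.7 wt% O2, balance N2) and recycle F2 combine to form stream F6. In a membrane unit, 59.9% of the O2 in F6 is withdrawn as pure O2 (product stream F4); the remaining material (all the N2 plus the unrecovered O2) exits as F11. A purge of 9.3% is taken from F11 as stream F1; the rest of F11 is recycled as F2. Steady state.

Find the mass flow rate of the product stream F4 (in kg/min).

68.3 kg/min

O2 in F6: m_A = 88.8×0.817 + (1−0.093)·(1−0.599)·m_A, so m_A = 72.55/0.6363 = 114.02 kg/min.
Product F4 = 0.599×114.02 = 68.297 kg/min.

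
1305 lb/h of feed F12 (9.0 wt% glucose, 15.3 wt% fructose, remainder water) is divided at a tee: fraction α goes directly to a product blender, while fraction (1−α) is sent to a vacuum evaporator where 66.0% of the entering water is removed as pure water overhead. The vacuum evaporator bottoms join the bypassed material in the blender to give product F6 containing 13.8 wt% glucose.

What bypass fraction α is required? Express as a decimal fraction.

0.304

All 1305×0.090 = 117.45 lb/h of glucose reaches F6, so F6 = 117.45/0.138 = 851.09 lb/h and vapour = 453.91 lb/h.
The evaporator receives (1−α)·1305 of feed at 0.757 water and removes 0.660 of that water:
0.660×0.757×(1−α)×1305 = 453.91
(1−α) = 453.91/652 = 0.6962;  α = 0.3038.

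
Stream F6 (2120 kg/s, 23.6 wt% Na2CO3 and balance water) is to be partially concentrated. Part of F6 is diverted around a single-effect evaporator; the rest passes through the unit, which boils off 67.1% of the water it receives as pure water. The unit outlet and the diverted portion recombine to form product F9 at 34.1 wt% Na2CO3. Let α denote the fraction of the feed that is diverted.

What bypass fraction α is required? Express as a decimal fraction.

All 2120×0.236 = 500.32 kg/s of Na2CO3 reaches F9, so F9 = 500.32/0.341 = 1467.2 kg/s and vapour = 652.79 kg/s.
The evaporator receives (1−α)·2120 of feed at 0.764 water and removes 0.671 of that water:
0.671×0.764×(1−α)×2120 = 652.79
(1−α) = 652.79/1086.8 = 0.6006;  α = 0.3994.

0.399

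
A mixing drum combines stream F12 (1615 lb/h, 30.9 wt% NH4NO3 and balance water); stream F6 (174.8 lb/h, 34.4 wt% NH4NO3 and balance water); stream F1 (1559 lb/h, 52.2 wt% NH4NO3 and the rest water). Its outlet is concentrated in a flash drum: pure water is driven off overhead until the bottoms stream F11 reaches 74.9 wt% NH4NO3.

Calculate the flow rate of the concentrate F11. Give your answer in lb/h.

1833 lb/h

NH4NO3 entering = 1615×0.309 + 174.8×0.344 + 1559×0.522 = 1373 lb/h.
All NH4NO3 reports to F11, so F11 = 1373/0.749 = 1833.1 lb/h.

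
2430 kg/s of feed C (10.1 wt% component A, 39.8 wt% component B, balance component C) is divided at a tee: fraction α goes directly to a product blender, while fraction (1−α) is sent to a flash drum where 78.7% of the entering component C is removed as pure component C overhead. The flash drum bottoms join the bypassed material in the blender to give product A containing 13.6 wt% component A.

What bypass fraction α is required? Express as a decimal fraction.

All 2430×0.101 = 245.43 kg/s of component A reaches A, so A = 245.43/0.136 = 1804.6 kg/s and vapour = 625.37 kg/s.
The evaporator receives (1−α)·2430 of feed at 0.501 component C and removes 0.787 of that component C:
0.787×0.501×(1−α)×2430 = 625.37
(1−α) = 625.37/958.12 = 0.6527;  α = 0.3473.

0.347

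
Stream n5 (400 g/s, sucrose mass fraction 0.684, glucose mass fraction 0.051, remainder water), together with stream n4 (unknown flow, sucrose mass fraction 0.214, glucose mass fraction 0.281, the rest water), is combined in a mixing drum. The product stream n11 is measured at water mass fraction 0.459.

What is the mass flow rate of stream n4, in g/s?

Let n4 be the unknown flow. Total out = 400 + n4.
water balance: 106 + 0.505·n4 = 0.459·(400 + n4)
(0.505 − 0.459)·n4 = 0.459×400 − 106 = 77.6
n4 = 77.6 / 0.046 = 1687 g/s

1687 g/s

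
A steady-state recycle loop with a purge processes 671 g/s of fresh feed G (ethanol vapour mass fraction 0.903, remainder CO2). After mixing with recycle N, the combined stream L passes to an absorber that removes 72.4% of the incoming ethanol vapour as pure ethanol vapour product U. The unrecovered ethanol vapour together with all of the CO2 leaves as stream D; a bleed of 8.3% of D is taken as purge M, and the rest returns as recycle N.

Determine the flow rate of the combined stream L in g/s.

CO2 enters only via G and leaves only via the purge: 671×0.097 = 0.083×(CO2 in D), and the absorber passes all CO2, so CO2 in L = CO2 in D = 784.18 g/s.
ethanol vapour in L: m_A = 671×0.903 + (1−0.083)·(1−0.724)·m_A, so m_A = 605.91/0.7469 = 811.23 g/s.
L = 811.23 + 784.18 = 1595.4 g/s.

1595 g/s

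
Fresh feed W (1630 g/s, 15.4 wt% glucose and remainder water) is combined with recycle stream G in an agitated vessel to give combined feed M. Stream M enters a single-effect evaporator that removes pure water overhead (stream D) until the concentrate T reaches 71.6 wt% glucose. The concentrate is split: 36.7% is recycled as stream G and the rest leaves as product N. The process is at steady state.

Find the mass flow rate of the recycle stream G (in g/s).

Overall glucose balance (none leaves overhead): glucose in fresh feed = glucose in product, i.e. 1630×0.154 = (1−0.367)·T·0.716.
T = 251.02/(0.716×0.633) = 553.85 g/s.
Recycle G = 0.367×553.85 = 203.26 g/s.

203.3 g/s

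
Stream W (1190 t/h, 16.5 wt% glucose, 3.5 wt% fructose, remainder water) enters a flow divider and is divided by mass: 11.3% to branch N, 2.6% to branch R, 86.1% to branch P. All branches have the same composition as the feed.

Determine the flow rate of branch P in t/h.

Branch P flow = 0.861×1190 = 1024.6 t/h.

1025 t/h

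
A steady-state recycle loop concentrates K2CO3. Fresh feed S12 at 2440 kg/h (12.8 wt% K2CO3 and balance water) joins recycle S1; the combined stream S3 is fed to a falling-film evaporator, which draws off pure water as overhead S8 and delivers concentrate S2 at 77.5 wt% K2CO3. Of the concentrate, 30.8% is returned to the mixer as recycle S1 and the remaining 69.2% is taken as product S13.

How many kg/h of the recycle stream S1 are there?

Overall K2CO3 balance (none leaves overhead): K2CO3 in fresh feed = K2CO3 in product, i.e. 2440×0.128 = (1−0.308)·S2·0.775.
S2 = 312.32/(0.775×0.692) = 582.36 kg/h.
Recycle S1 = 0.308×582.36 = 179.37 kg/h.

179.4 kg/h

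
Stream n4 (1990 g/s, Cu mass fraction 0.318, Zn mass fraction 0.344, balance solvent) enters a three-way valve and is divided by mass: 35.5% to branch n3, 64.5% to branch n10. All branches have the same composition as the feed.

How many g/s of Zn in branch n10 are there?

Branch n10 total = 0.645×1990 = 1283.5 g/s.
Zn in n10 = 0.344×1283.5 = 441.54 g/s.

441.5 g/s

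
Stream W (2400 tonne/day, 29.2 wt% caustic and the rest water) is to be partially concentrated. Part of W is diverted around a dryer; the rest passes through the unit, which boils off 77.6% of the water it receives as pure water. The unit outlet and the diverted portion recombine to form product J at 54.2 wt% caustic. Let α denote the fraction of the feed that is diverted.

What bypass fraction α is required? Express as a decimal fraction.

0.160

All 2400×0.292 = 700.8 tonne/day of caustic reaches J, so J = 700.8/0.542 = 1293 tonne/day and vapour = 1107 tonne/day.
The evaporator receives (1−α)·2400 of feed at 0.708 water and removes 0.776 of that water:
0.776×0.708×(1−α)×2400 = 1107
(1−α) = 1107/1318.6 = 0.8395;  α = 0.1605.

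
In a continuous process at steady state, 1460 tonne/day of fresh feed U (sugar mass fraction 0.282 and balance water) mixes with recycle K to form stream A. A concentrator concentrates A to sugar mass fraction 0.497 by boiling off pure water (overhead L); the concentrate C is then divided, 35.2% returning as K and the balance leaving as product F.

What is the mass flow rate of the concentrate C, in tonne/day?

Overall sugar balance (none leaves overhead): sugar in fresh feed = sugar in product, i.e. 1460×0.282 = (1−0.352)·C·0.497.
C = 411.72/(0.497×0.648) = 1278.4 tonne/day.

1278 tonne/day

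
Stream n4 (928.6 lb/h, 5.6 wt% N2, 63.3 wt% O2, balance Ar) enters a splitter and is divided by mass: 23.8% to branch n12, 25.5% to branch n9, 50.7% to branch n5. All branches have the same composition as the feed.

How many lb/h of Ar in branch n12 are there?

68.73 lb/h

Branch n12 total = 0.238×928.6 = 221.01 lb/h.
Ar in n12 = 0.311×221.01 = 68.733 lb/h.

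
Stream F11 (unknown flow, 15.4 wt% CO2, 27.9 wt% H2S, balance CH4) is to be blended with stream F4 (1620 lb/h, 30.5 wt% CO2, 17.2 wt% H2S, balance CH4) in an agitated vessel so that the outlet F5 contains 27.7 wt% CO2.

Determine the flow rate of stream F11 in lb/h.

Let F11 be the unknown flow. Total out = 1620 + F11.
CO2 balance: 494.1 + 0.154·F11 = 0.277·(1620 + F11)
(0.154 − 0.277)·F11 = 0.277×1620 − 494.1 = -45.36
F11 = -45.36 / -0.123 = 368.78 lb/h

368.8 lb/h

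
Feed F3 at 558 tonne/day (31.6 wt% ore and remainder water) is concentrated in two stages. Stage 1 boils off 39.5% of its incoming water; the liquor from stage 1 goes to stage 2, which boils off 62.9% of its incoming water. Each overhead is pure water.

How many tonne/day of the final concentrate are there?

262 tonne/day

water in feed = 558×0.684 = 381.67 tonne/day.
After stage 1: water left = (1−0.395)×381.67 = 230.91; stream total = 407.24 tonne/day.
After stage 2: water left = (1−0.629)×230.91 = 85.668; final concentrate = 262 tonne/day.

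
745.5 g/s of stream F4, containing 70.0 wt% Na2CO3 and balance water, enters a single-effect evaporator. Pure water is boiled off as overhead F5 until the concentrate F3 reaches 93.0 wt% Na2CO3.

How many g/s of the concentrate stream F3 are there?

561.1 g/s

Na2CO3 is conserved: 745.5×0.700 = 521.85 g/s all reports to the concentrate.
Concentrate = 521.85/(target fraction) = 561.13 g/s.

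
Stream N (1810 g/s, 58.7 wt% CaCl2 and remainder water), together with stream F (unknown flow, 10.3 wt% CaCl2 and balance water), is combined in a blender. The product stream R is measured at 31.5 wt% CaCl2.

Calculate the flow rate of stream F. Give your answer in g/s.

Let F be the unknown flow. Total out = 1810 + F.
CaCl2 balance: 1062.5 + 0.103·F = 0.315·(1810 + F)
(0.103 − 0.315)·F = 0.315×1810 − 1062.5 = -492.32
F = -492.32 / -0.212 = 2322.3 g/s

2322 g/s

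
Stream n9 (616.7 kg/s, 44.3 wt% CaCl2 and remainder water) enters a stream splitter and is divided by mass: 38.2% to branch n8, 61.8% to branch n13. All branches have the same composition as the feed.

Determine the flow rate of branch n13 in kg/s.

Branch n13 flow = 0.618×616.7 = 381.12 kg/s.

381.1 kg/s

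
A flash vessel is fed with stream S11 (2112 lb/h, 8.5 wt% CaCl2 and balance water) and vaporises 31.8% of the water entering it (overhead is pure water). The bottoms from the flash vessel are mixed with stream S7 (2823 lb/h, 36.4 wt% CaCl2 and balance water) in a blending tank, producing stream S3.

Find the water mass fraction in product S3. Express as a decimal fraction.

0.721

Vapour removed = 0.318×0.915×2112 = 614.53 lb/h; concentrate = 1497.5 lb/h.
water reaching the mixer = 1318 (from concentrate) + 2823×0.636 = 3113.4 lb/h.
Product flow = 1497.5 + 2823 = 4320.5 lb/h; water fraction = 0.721.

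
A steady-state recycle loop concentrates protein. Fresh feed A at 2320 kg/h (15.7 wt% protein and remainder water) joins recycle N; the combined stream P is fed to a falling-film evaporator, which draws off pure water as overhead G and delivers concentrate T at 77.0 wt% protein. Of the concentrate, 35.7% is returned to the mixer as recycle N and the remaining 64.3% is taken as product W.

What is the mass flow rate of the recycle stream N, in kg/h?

Overall protein balance (none leaves overhead): protein in fresh feed = protein in product, i.e. 2320×0.157 = (1−0.357)·T·0.770.
T = 364.24/(0.770×0.643) = 735.67 kg/h.
Recycle N = 0.357×735.67 = 262.64 kg/h.

262.6 kg/h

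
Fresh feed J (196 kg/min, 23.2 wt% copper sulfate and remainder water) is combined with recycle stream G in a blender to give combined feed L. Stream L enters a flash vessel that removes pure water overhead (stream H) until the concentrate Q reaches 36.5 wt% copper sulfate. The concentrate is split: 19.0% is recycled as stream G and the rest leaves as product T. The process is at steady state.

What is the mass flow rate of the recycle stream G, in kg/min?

29.22 kg/min

Overall copper sulfate balance (none leaves overhead): copper sulfate in fresh feed = copper sulfate in product, i.e. 196×0.232 = (1−0.190)·Q·0.365.
Q = 45.472/(0.365×0.810) = 153.8 kg/min.
Recycle G = 0.190×153.8 = 29.223 kg/min.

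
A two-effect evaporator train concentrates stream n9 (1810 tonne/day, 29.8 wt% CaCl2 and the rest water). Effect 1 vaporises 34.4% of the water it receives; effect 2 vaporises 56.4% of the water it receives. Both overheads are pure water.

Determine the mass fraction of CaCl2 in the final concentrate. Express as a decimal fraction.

0.597

water in feed = 1810×0.702 = 1270.6 tonne/day.
After stage 1: water left = (1−0.344)×1270.6 = 833.53; stream total = 1372.9 tonne/day.
After stage 2: water left = (1−0.564)×833.53 = 363.42; final concentrate = 902.8 tonne/day.
CaCl2 fraction = 539.38/902.8 = 0.597.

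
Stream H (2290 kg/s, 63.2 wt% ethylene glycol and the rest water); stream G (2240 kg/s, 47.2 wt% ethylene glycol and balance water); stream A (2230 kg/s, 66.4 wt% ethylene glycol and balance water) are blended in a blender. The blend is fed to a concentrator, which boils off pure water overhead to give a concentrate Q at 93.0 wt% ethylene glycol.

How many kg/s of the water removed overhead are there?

2475 kg/s

ethylene glycol entering = 2290×0.632 + 2240×0.472 + 2230×0.664 = 3985.3 kg/s.
All ethylene glycol reports to Q, so Q = 3985.3/0.930 = 4285.2 kg/s.
Total feed = 6760 kg/s; overhead = 6760 − 4285.2 = 2474.8 kg/s.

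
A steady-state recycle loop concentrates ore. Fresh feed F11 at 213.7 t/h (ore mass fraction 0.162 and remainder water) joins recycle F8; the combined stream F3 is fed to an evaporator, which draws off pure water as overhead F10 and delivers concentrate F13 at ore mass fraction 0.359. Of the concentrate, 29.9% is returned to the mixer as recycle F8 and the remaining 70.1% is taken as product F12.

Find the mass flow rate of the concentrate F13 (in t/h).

137.6 t/h

Overall ore balance (none leaves overhead): ore in fresh feed = ore in product, i.e. 213.7×0.162 = (1−0.299)·F13·0.359.
F13 = 34.619/(0.359×0.701) = 137.56 t/h.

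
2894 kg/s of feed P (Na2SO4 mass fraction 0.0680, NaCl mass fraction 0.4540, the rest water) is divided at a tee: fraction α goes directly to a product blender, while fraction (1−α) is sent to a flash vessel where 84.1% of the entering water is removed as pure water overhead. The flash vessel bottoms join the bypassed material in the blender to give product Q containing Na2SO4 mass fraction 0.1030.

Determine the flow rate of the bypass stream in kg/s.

447.7 kg/s

All 2894×0.068 = 196.79 kg/s of Na2SO4 reaches Q, so Q = 196.79/0.103 = 1910.6 kg/s and vapour = 983.4 kg/s.
The evaporator receives (1−α)·2894 of feed at 0.478 water and removes 0.841 of that water:
0.841×0.478×(1−α)×2894 = 983.4
(1−α) = 983.4/1163.4 = 0.8453;  α = 0.1547.
Bypass flow = 0.1547×2894 = 447.72 kg/s.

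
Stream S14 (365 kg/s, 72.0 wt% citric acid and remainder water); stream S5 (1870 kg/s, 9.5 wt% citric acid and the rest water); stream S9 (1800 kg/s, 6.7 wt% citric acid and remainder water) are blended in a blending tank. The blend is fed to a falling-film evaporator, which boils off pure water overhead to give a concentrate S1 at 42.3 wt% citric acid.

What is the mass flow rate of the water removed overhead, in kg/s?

2709 kg/s

citric acid entering = 365×0.720 + 1870×0.095 + 1800×0.067 = 561.05 kg/s.
All citric acid reports to S1, so S1 = 561.05/0.423 = 1326.4 kg/s.
Total feed = 4035 kg/s; overhead = 4035 − 1326.4 = 2708.6 kg/s.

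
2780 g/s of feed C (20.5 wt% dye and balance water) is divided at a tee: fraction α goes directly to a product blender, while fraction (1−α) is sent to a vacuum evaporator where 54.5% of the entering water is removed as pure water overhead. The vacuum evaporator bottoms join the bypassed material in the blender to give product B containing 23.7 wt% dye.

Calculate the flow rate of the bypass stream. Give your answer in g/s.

All 2780×0.205 = 569.9 g/s of dye reaches B, so B = 569.9/0.237 = 2404.6 g/s and vapour = 375.36 g/s.
The evaporator receives (1−α)·2780 of feed at 0.795 water and removes 0.545 of that water:
0.545×0.795×(1−α)×2780 = 375.36
(1−α) = 375.36/1204.5 = 0.3116;  α = 0.6884.
Bypass flow = 0.6884×2780 = 1913.7 g/s.

1914 g/s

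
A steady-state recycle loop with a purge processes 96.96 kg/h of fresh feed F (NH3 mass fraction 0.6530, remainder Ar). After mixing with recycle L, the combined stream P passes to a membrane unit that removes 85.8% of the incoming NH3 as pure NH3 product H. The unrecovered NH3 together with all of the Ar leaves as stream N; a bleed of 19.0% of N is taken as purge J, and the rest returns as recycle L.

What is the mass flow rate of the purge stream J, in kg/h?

Ar enters only via F and leaves only via the purge: 96.96×0.347 = 0.190×(Ar in N), and the membrane unit passes all Ar, so Ar in P = Ar in N = 177.08 kg/h.
NH3 in P: m_A = 96.96×0.653 + (1−0.190)·(1−0.858)·m_A, so m_A = 63.315/0.8850 = 71.544 kg/h.
N = (1−0.858)×71.544 + 177.08 = 187.24 kg/h.
Purge J = 0.190×187.24 = 35.575 kg/h.

35.58 kg/h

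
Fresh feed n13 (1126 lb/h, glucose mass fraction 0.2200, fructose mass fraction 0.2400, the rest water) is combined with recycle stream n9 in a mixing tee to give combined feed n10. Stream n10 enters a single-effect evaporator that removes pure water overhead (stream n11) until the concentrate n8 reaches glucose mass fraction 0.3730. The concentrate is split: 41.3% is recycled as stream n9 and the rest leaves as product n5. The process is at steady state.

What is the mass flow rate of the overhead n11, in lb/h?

461.9 lb/h

Overall glucose balance (none leaves overhead): glucose in fresh feed = glucose in product, i.e. 1126×0.220 = (1−0.413)·n8·0.373.
n8 = 247.72/(0.373×0.587) = 1131.4 lb/h.
Recycle n9 = 0.413×1131.4 = 467.27 lb/h.
Combined feed n10 = 1126 + 467.27 = 1593.3 lb/h.
Overhead n11 = n10 − n8 = 1593.3 − 1131.4 = 461.87 lb/h.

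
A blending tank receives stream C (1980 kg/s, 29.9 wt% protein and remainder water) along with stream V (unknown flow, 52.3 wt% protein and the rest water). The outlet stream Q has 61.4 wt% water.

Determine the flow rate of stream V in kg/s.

1257 kg/s

Let V be the unknown flow. Total out = 1980 + V.
water balance: 1388 + 0.477·V = 0.614·(1980 + V)
(0.477 − 0.614)·V = 0.614×1980 − 1388 = -172.26
V = -172.26 / -0.137 = 1257.4 kg/s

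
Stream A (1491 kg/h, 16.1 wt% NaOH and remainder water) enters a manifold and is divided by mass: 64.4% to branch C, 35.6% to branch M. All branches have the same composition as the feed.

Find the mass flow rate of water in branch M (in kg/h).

445.3 kg/h

Branch M total = 0.356×1491 = 530.8 kg/h.
water in M = 0.839×530.8 = 445.34 kg/h.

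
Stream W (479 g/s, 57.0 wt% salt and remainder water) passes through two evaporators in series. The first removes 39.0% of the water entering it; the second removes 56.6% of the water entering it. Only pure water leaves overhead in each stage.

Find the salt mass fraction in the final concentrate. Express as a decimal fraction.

0.834

water in feed = 479×0.430 = 205.97 g/s.
After stage 1: water left = (1−0.390)×205.97 = 125.64; stream total = 398.67 g/s.
After stage 2: water left = (1−0.566)×125.64 = 54.528; final concentrate = 327.56 g/s.
salt fraction = 273.03/327.56 = 0.834.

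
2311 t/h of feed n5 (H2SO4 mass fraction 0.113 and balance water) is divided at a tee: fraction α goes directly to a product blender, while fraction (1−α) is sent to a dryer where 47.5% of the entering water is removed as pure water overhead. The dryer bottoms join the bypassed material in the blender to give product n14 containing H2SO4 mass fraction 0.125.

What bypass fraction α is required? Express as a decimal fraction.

0.772

All 2311×0.113 = 261.14 t/h of H2SO4 reaches n14, so n14 = 261.14/0.125 = 2089.1 t/h and vapour = 221.86 t/h.
The evaporator receives (1−α)·2311 of feed at 0.887 water and removes 0.475 of that water:
0.475×0.887×(1−α)×2311 = 221.86
(1−α) = 221.86/973.68 = 0.2279;  α = 0.7721.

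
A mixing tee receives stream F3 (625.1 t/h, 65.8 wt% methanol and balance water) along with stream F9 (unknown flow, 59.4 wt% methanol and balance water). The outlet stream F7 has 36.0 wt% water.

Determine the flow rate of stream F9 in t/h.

244.6 t/h

Let F9 be the unknown flow. Total out = 625.1 + F9.
water balance: 213.78 + 0.406·F9 = 0.360·(625.1 + F9)
(0.406 − 0.360)·F9 = 0.360×625.1 − 213.78 = 11.252
F9 = 11.252 / 0.046 = 244.6 t/h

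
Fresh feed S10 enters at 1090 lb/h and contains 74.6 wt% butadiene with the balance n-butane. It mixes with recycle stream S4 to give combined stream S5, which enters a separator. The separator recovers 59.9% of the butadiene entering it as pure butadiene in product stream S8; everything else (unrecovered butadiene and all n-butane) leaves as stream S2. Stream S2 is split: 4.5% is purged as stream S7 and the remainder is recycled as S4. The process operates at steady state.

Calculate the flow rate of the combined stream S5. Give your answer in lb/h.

n-butane enters only via S10 and leaves only via the purge: 1090×0.254 = 0.045×(n-butane in S2), and the separator passes all n-butane, so n-butane in S5 = n-butane in S2 = 6152.4 lb/h.
butadiene in S5: m_A = 1090×0.746 + (1−0.045)·(1−0.599)·m_A, so m_A = 813.14/0.6170 = 1317.8 lb/h.
S5 = 1317.8 + 6152.4 = 7470.2 lb/h.

7470 lb/h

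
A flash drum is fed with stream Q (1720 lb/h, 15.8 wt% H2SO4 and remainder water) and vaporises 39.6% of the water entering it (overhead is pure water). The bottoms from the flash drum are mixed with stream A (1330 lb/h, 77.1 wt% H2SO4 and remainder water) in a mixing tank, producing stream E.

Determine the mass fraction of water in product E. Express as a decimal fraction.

Vapour removed = 0.396×0.842×1720 = 573.5 lb/h; concentrate = 1146.5 lb/h.
water reaching the mixer = 874.74 (from concentrate) + 1330×0.229 = 1179.3 lb/h.
Product flow = 1146.5 + 1330 = 2476.5 lb/h; water fraction = 0.4762.

0.4762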